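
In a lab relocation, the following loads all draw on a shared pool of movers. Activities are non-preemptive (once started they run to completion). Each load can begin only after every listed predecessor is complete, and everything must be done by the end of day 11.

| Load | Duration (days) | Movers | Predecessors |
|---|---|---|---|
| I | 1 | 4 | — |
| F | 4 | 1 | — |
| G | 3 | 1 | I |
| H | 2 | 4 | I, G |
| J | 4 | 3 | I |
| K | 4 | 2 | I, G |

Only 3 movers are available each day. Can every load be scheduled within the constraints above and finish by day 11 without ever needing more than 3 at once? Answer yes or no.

Total mover-days = 39; over 11 days the average is 39/11 > 3, so some day must exceed 3.

no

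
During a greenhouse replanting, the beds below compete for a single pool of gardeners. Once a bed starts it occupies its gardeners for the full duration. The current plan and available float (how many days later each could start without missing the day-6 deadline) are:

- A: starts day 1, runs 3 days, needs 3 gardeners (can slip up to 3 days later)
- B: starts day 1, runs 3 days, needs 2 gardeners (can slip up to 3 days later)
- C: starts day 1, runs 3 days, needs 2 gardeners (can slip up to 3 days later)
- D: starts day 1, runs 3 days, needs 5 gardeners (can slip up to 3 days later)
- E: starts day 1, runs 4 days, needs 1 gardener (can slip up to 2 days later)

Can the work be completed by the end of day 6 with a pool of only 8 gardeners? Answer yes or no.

Schedule A@1, B@1, C@1, D@4, E@1: d1:8  d2:8  d3:8  d4:6  d5:5  d6:5 — peak 8 ≤ 8.

yes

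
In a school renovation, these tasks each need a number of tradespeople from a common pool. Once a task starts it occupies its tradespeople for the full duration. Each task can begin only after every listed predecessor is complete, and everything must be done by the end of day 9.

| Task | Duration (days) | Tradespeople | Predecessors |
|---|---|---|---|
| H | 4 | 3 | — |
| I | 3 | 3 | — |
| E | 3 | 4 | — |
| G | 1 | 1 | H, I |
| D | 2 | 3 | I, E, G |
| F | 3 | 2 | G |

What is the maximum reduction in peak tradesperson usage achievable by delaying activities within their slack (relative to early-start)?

4

Early-start peak: d1:10  d2:10  d3:10  d4:3  d5:1  d6:5  d7:5  d8:2  d9:0 ⇒ 10.
Leveled (H@1, I@1, E@5, G@5, D@8, F@6): d1:6  d2:6  d3:6  d4:3  d5:5  d6:6  d7:6  d8:5  d9:3 ⇒ 6.
Reduction 10 − 6 = 4.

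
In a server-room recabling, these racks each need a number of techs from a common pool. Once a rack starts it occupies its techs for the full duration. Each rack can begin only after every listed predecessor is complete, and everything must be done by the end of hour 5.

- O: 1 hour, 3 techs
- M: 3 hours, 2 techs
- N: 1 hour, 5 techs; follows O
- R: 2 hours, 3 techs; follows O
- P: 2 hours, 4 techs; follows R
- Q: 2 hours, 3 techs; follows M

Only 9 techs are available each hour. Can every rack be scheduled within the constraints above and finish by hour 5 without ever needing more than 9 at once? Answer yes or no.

no

The minimum achievable peak is 10; 9 < 10, so no feasible schedule stays within the cap.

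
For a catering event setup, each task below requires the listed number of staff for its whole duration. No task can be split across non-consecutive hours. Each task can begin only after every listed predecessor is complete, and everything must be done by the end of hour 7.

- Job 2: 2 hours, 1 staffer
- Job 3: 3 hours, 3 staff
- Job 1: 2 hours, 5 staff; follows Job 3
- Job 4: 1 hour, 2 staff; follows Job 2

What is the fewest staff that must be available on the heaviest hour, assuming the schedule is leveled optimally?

5

Schedule Job 2@1, Job 3@1, Job 1@4, Job 4@3: h1:4  h2:4  h3:5  h4:5  h5:5  h6:0  h7:0 — peak 5.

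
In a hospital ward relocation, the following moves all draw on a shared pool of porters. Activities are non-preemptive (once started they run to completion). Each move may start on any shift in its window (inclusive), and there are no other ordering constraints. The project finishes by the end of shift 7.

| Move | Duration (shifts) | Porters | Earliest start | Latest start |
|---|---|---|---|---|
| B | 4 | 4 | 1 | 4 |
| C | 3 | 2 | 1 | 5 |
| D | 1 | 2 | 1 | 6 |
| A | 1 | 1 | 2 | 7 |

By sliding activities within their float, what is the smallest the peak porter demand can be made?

Early-start (B@1, C@1, D@1, A@2) gives peak 8: s1:8  s2:7  s3:6  s4:4  s5:0  s6:0  s7:0.
Shift C→5, D→5, A→6.
Schedule B@1, C@5, D@5, A@6: s1:4  s2:4  s3:4  s4:4  s5:4  s6:3  s7:2 — peak 4.
Total porter-shifts = 25 over 7 shifts ⇒ peak ≥ ⌈25/7⌉ = 4, so 4 is optimal.

4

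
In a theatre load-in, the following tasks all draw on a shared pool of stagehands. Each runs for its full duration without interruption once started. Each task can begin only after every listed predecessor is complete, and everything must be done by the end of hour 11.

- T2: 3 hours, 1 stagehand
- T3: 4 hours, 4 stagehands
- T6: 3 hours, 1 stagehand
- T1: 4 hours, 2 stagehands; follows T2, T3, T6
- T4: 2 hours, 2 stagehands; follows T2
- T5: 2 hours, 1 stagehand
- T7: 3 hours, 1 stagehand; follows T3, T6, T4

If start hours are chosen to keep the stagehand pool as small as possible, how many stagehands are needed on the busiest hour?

Early-start (T2@1, T3@1, T6@1, T1@5, T4@4, T5@1, T7@6) gives peak 7: h1:7  h2:7  h3:6  h4:6  h5:4  h6:3  h7:3  h8:3  h9:0  h10:0  h11:0.
Shift T6→4, T1→7, T4→5, T5→5, T7→7.
Schedule T2@1, T3@1, T6@4, T1@7, T4@5, T5@5, T7@7: h1:5  h2:5  h3:5  h4:5  h5:4  h6:4  h7:3  h8:3  h9:3  h10:2  h11:0 — peak 5.

5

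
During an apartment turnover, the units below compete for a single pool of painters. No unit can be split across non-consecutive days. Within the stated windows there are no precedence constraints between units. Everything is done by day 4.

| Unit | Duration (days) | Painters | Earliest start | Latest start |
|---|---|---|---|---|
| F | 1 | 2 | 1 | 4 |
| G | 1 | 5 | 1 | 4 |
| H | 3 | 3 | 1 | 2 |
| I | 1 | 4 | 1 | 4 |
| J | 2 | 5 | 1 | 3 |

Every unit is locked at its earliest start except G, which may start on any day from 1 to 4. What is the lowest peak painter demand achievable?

14

G@1: d1:19  d2:8  d3:3  d4:0 → peak 19
G@2: d1:14  d2:13  d3:3  d4:0 → peak 14
G@3: d1:14  d2:8  d3:8  d4:0 → peak 14
G@4: d1:14  d2:8  d3:3  d4:5 → peak 14
Best is G@2, peak 14.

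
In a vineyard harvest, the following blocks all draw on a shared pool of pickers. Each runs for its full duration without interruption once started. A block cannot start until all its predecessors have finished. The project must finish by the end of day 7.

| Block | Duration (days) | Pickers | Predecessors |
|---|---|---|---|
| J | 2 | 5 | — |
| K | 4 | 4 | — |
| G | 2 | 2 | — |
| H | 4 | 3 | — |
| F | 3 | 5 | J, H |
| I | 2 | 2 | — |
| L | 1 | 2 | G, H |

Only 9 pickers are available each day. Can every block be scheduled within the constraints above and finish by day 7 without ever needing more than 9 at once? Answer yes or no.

no

The minimum achievable peak is 10; 9 < 10, so no feasible schedule stays within the cap.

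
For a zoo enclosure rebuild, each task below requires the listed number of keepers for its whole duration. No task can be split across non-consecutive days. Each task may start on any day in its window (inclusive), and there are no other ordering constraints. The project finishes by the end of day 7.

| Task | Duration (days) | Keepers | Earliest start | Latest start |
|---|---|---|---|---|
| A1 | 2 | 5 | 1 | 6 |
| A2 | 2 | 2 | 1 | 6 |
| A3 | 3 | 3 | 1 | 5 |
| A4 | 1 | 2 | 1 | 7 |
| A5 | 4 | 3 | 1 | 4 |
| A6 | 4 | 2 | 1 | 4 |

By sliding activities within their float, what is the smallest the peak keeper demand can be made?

7

Early-start (A1@1, A2@1, A3@1, A4@1, A5@1, A6@1) gives peak 17: d1:17  d2:15  d3:8  d4:5  d5:0  d6:0  d7:0.
Shift A2→3, A3→5, A4→3, A5→4.
Schedule A1@1, A2@3, A3@5, A4@3, A5@4, A6@1: d1:7  d2:7  d3:6  d4:7  d5:6  d6:6  d7:6 — peak 7.
Total keeper-days = 45 over 7 days ⇒ peak ≥ ⌈45/7⌉ = 7, so 7 is optimal.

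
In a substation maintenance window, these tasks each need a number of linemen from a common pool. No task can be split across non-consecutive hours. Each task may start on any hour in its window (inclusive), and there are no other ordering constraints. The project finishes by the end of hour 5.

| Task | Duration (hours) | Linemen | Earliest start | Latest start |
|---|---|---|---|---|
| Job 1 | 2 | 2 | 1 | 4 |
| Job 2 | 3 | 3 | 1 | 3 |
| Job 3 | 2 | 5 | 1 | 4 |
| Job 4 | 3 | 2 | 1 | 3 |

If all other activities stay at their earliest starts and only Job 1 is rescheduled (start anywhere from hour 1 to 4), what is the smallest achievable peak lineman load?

10

Job 1@1: h1:12  h2:12  h3:5  h4:0  h5:0 → peak 12
Job 1@2: h1:10  h2:12  h3:7  h4:0  h5:0 → peak 12
Job 1@3: h1:10  h2:10  h3:7  h4:2  h5:0 → peak 10
Job 1@4: h1:10  h2:10  h3:5  h4:2  h5:2 → peak 10
Best is Job 1@3, peak 10.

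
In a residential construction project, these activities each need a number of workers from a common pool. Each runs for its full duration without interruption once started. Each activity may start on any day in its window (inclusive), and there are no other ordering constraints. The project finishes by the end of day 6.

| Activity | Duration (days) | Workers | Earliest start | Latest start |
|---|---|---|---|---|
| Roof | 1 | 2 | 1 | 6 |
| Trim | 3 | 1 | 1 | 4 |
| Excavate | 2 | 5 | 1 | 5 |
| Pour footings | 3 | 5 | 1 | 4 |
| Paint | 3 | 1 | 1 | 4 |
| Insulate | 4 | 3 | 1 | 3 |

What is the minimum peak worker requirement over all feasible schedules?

Early-start (Roof@1, Trim@1, Excavate@1, Pour footings@1, Paint@1, Insulate@1) gives peak 17: d1:17  d2:15  d3:10  d4:3  d5:0  d6:0.
Shift Roof→3, Pour footings→4, Insulate→3.
Schedule Roof@3, Trim@1, Excavate@1, Pour footings@4, Paint@1, Insulate@3: d1:7  d2:7  d3:7  d4:8  d5:8  d6:8 — peak 8.
Total worker-days = 45 over 6 days ⇒ peak ≥ ⌈45/6⌉ = 8, so 8 is optimal.

8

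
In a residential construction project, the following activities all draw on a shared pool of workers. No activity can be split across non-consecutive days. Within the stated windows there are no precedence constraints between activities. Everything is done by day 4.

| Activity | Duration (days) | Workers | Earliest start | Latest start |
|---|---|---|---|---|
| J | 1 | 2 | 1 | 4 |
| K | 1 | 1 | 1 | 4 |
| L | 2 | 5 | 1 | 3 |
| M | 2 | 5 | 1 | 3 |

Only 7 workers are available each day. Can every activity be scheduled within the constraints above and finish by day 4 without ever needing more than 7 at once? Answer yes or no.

Schedule J@1, K@2, L@1, M@3: d1:7  d2:6  d3:5  d4:5 — peak 7 ≤ 7.

yes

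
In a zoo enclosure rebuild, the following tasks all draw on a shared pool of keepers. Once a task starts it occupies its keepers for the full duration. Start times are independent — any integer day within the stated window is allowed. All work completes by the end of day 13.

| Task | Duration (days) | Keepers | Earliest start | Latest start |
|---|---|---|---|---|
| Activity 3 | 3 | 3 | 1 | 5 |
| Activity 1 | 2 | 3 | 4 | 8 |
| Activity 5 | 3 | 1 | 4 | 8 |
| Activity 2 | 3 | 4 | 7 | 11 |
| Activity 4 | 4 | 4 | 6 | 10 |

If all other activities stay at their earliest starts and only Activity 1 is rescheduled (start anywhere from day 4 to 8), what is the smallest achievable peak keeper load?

Activity 1@4: d1:3  d2:3  d3:3  d4:4  d5:4  d6:5  d7:8  d8:8  d9:8  d10:0  d11:0  d12:0  d13:0 → peak 8
Activity 1@5: d1:3  d2:3  d3:3  d4:1  d5:4  d6:8  d7:8  d8:8  d9:8  d10:0  d11:0  d12:0  d13:0 → peak 8
Activity 1@6: d1:3  d2:3  d3:3  d4:1  d5:1  d6:8  d7:11  d8:8  d9:8  d10:0  d11:0  d12:0  d13:0 → peak 11
Activity 1@7: d1:3  d2:3  d3:3  d4:1  d5:1  d6:5  d7:11  d8:11  d9:8  d10:0  d11:0  d12:0  d13:0 → peak 11
Activity 1@8: d1:3  d2:3  d3:3  d4:1  d5:1  d6:5  d7:8  d8:11  d9:11  d10:0  d11:0  d12:0  d13:0 → peak 11
Best is Activity 1@4, peak 8.

8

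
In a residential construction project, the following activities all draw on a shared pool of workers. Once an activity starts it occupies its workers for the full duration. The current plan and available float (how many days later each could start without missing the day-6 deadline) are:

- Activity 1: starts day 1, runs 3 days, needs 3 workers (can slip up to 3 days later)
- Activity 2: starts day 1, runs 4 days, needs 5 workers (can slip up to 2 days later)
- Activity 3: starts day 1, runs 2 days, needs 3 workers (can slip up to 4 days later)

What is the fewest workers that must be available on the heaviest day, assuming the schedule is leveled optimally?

8

Early-start (Activity 1@1, Activity 2@1, Activity 3@1) gives peak 11: d1:11  d2:11  d3:8  d4:5  d5:0  d6:0.
Shift Activity 3→4.
Schedule Activity 1@1, Activity 2@1, Activity 3@4: d1:8  d2:8  d3:8  d4:8  d5:3  d6:0 — peak 8.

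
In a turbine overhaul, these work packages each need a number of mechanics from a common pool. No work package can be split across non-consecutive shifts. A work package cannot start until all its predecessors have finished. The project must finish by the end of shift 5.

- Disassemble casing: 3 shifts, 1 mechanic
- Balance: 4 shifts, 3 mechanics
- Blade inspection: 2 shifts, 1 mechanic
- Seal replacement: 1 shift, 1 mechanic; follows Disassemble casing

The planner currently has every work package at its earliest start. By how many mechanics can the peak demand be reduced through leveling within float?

Early-start peak: s1:5  s2:5  s3:4  s4:4  s5:0 ⇒ 5.
Leveled (Disassemble casing@1, Balance@1, Blade inspection@4, Seal replacement@5): s1:4  s2:4  s3:4  s4:4  s5:2 ⇒ 4.
Reduction 5 − 4 = 1.

1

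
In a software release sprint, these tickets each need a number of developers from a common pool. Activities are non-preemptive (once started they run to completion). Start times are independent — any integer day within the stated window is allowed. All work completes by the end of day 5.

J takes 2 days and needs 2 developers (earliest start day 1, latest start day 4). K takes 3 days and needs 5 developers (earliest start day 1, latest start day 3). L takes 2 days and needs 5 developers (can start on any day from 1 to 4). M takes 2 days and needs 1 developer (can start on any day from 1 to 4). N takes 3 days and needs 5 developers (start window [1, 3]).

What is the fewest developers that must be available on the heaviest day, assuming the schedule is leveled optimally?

Early-start (J@1, K@1, L@1, M@1, N@1) gives peak 18: d1:18  d2:18  d3:10  d4:0  d5:0.
Shift L→4, N→3.
Schedule J@1, K@1, L@4, M@1, N@3: d1:8  d2:8  d3:10  d4:10  d5:10 — peak 10.
Total developer-days = 46 over 5 days ⇒ peak ≥ ⌈46/5⌉ = 10, so 10 is optimal.

10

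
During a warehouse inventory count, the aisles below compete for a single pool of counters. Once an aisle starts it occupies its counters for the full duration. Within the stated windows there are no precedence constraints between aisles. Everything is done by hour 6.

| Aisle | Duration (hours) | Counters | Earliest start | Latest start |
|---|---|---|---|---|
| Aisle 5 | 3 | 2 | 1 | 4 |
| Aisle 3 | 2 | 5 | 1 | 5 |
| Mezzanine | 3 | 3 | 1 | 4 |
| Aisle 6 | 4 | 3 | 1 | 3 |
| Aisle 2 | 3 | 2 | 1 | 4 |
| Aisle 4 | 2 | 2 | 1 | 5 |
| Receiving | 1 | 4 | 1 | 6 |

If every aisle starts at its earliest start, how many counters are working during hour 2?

At early start, hour 2 has: Aisle 5, Aisle 3, Mezzanine, Aisle 6, Aisle 2, Aisle 4.
Demand: 2 + 5 + 3 + 3 + 2 + 2 = 17.

17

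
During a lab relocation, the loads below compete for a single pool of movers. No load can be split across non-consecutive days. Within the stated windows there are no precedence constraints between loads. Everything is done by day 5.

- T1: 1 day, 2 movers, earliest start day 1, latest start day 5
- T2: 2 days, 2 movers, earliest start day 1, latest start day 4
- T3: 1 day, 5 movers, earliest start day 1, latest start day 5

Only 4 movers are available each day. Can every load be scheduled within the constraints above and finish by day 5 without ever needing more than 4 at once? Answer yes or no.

no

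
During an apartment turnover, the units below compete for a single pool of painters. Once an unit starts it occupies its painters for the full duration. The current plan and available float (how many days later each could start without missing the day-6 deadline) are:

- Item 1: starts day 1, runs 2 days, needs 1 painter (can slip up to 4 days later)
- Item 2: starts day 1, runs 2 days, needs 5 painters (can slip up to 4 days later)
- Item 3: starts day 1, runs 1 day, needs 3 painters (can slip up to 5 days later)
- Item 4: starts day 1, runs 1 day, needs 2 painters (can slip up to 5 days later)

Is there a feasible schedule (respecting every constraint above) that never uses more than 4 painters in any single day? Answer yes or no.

The minimum achievable peak is 5; 4 < 5, so no feasible schedule stays within the cap.

no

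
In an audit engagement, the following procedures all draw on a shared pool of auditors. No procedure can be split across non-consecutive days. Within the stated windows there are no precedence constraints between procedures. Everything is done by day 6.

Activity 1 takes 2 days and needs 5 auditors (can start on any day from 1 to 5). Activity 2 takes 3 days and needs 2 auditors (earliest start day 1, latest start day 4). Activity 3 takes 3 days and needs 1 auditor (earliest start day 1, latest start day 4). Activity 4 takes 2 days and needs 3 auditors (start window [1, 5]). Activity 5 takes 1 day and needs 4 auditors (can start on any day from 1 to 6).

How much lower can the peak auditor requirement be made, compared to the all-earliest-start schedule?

9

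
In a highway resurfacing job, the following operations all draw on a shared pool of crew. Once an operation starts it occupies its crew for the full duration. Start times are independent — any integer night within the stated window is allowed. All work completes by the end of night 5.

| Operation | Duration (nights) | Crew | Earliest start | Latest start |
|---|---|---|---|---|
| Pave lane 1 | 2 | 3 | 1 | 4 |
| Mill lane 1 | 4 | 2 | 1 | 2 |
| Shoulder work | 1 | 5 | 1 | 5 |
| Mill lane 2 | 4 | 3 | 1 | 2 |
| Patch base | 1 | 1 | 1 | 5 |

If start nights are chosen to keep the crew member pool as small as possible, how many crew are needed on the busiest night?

8

Early-start (Pave lane 1@1, Mill lane 1@1, Shoulder work@1, Mill lane 2@1, Patch base@1) gives peak 14: n1:14  n2:8  n3:5  n4:5  n5:0.
Shift Shoulder work→5, Patch base→3.
Schedule Pave lane 1@1, Mill lane 1@1, Shoulder work@5, Mill lane 2@1, Patch base@3: n1:8  n2:8  n3:6  n4:5  n5:5 — peak 8.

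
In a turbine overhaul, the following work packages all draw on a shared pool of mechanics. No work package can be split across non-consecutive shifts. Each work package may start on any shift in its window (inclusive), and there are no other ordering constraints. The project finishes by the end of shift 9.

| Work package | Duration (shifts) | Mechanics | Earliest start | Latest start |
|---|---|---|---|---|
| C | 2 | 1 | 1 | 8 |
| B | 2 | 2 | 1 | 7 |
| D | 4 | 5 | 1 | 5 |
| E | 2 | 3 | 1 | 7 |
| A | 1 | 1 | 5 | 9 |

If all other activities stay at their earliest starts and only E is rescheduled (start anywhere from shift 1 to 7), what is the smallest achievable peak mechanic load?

8

E@1: s1:11  s2:11  s3:5  s4:5  s5:1  s6:0  s7:0  s8:0  s9:0 → peak 11
E@2: s1:8  s2:11  s3:8  s4:5  s5:1  s6:0  s7:0  s8:0  s9:0 → peak 11
E@3: s1:8  s2:8  s3:8  s4:8  s5:1  s6:0  s7:0  s8:0  s9:0 → peak 8
E@4: s1:8  s2:8  s3:5  s4:8  s5:4  s6:0  s7:0  s8:0  s9:0 → peak 8
E@5: s1:8  s2:8  s3:5  s4:5  s5:4  s6:3  s7:0  s8:0  s9:0 → peak 8
E@6: s1:8  s2:8  s3:5  s4:5  s5:1  s6:3  s7:3  s8:0  s9:0 → peak 8
E@7: s1:8  s2:8  s3:5  s4:5  s5:1  s6:0  s7:3  s8:3  s9:0 → peak 8
Best is E@3, peak 8.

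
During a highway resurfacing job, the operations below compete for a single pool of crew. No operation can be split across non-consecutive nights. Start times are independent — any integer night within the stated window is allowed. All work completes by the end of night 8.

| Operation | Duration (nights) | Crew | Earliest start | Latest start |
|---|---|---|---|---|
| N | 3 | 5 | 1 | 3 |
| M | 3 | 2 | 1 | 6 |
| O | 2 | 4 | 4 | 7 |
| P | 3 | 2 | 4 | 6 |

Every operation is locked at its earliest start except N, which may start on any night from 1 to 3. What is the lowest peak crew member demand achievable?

N@1: n1:7  n2:7  n3:7  n4:6  n5:6  n6:2  n7:0  n8:0 → peak 7
N@2: n1:2  n2:7  n3:7  n4:11  n5:6  n6:2  n7:0  n8:0 → peak 11
N@3: n1:2  n2:2  n3:7  n4:11  n5:11  n6:2  n7:0  n8:0 → peak 11
Best is N@1, peak 7.

7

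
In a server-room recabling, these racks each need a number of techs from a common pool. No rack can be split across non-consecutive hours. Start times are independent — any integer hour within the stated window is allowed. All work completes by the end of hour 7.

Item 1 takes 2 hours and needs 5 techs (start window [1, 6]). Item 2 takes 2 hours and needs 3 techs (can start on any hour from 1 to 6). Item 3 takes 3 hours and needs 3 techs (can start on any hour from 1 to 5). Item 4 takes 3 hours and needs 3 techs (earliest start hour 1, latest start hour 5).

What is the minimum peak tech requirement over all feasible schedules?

Early-start (Item 1@1, Item 2@1, Item 3@1, Item 4@1) gives peak 14: h1:14  h2:14  h3:6  h4:0  h5:0  h6:0  h7:0.
Shift Item 2→3, Item 3→3, Item 4→5.
Schedule Item 1@1, Item 2@3, Item 3@3, Item 4@5: h1:5  h2:5  h3:6  h4:6  h5:6  h6:3  h7:3 — peak 6.

6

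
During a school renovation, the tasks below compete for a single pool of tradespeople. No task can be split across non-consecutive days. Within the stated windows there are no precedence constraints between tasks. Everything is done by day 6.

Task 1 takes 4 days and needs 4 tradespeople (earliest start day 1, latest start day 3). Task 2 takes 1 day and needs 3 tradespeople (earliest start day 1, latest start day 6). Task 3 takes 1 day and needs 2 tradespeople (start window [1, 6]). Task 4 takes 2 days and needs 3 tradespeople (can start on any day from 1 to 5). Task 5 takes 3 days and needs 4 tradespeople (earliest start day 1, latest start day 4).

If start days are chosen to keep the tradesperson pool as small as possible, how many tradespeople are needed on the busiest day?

Early-start (Task 1@1, Task 2@1, Task 3@1, Task 4@1, Task 5@1) gives peak 16: d1:16  d2:11  d3:8  d4:4  d5:0  d6:0.
Shift Task 3→2, Task 4→5, Task 5→3.
Schedule Task 1@1, Task 2@1, Task 3@2, Task 4@5, Task 5@3: d1:7  d2:6  d3:8  d4:8  d5:7  d6:3 — peak 8.

8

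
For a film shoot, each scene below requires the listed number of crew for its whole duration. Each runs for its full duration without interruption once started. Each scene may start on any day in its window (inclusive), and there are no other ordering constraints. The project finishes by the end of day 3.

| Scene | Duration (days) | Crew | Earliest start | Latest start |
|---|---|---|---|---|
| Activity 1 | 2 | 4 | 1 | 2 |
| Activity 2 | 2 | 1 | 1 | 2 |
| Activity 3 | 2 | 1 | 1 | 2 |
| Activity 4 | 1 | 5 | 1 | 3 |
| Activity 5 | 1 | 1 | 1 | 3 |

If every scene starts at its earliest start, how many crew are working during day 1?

At early start, day 1 has: Activity 1, Activity 2, Activity 3, Activity 4, Activity 5.
Demand: 4 + 1 + 1 + 5 + 1 = 12.

12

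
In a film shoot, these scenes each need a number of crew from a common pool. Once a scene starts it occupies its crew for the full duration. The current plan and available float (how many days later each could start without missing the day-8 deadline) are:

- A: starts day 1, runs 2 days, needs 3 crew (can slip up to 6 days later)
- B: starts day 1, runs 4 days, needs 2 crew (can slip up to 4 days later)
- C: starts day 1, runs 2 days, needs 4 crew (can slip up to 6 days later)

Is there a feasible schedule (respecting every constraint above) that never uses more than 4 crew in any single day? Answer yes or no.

yes

Schedule A@1, B@3, C@7: d1:3  d2:3  d3:2  d4:2  d5:2  d6:2  d7:4  d8:4 — peak 4 ≤ 4.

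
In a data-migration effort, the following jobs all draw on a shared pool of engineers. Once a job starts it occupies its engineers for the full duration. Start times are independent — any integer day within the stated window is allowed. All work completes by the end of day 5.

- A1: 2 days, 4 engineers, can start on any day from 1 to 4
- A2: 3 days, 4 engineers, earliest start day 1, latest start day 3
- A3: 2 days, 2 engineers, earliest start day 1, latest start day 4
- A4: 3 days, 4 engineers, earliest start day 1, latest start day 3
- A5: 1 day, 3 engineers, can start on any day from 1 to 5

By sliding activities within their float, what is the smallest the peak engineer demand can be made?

Early-start (A1@1, A2@1, A3@1, A4@1, A5@1) gives peak 17: d1:17  d2:14  d3:8  d4:0  d5:0.
Shift A3→4, A4→3, A5→4.
Schedule A1@1, A2@1, A3@4, A4@3, A5@4: d1:8  d2:8  d3:8  d4:9  d5:6 — peak 9.

9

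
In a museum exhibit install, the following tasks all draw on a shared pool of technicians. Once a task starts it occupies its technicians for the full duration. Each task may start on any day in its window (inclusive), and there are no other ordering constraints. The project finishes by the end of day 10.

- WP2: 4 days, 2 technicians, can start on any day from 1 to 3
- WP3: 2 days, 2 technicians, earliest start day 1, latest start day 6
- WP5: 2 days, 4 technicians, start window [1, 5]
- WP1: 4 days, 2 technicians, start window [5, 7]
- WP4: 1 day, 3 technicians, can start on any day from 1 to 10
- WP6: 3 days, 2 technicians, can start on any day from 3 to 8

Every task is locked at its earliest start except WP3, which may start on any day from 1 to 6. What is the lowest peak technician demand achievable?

WP3@1: d1:11  d2:8  d3:4  d4:4  d5:4  d6:2  d7:2  d8:2  d9:0  d10:0 → peak 11
WP3@2: d1:9  d2:8  d3:6  d4:4  d5:4  d6:2  d7:2  d8:2  d9:0  d10:0 → peak 9
WP3@3: d1:9  d2:6  d3:6  d4:6  d5:4  d6:2  d7:2  d8:2  d9:0  d10:0 → peak 9
WP3@4: d1:9  d2:6  d3:4  d4:6  d5:6  d6:2  d7:2  d8:2  d9:0  d10:0 → peak 9
WP3@5: d1:9  d2:6  d3:4  d4:4  d5:6  d6:4  d7:2  d8:2  d9:0  d10:0 → peak 9
WP3@6: d1:9  d2:6  d3:4  d4:4  d5:4  d6:4  d7:4  d8:2  d9:0  d10:0 → peak 9
Best is WP3@2, peak 9.

9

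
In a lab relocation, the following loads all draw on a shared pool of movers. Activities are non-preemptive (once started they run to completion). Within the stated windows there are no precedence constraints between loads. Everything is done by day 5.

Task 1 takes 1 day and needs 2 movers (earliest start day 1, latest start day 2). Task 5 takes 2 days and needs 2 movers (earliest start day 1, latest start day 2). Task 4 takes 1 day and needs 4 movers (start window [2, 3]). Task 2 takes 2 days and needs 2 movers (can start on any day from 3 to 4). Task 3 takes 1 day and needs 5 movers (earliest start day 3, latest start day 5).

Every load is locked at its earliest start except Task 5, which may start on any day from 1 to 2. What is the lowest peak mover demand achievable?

7

Task 5@1: d1:4  d2:6  d3:7  d4:2  d5:0 → peak 7
Task 5@2: d1:2  d2:6  d3:9  d4:2  d5:0 → peak 9
Best is Task 5@1, peak 7.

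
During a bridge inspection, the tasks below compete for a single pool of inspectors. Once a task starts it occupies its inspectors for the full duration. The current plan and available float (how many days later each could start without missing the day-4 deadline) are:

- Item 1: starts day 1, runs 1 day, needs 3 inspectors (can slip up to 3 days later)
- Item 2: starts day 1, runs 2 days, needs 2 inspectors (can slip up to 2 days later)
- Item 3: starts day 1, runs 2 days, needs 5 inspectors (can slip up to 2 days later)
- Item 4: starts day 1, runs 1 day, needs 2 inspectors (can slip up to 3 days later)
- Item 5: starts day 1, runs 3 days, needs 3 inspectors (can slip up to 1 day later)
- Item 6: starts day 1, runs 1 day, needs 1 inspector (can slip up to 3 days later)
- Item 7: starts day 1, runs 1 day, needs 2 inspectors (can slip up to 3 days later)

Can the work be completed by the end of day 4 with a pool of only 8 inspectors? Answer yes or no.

yes

Schedule Item 1@1, Item 2@1, Item 3@3, Item 4@1, Item 5@2, Item 6@1, Item 7@2: d1:8  d2:7  d3:8  d4:8 — peak 8 ≤ 8.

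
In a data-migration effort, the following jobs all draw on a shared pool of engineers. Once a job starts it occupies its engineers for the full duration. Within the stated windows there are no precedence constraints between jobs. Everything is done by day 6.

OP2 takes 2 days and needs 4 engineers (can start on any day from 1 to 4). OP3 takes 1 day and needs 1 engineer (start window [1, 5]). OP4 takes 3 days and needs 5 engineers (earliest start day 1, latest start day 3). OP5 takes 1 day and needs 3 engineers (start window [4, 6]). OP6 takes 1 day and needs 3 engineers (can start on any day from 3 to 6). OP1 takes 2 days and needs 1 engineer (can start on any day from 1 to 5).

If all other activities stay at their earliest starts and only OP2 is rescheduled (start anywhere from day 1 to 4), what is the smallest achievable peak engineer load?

8

OP2@1: d1:11  d2:10  d3:8  d4:3  d5:0  d6:0 → peak 11
OP2@2: d1:7  d2:10  d3:12  d4:3  d5:0  d6:0 → peak 12
OP2@3: d1:7  d2:6  d3:12  d4:7  d5:0  d6:0 → peak 12
OP2@4: d1:7  d2:6  d3:8  d4:7  d5:4  d6:0 → peak 8
Best is OP2@4, peak 8.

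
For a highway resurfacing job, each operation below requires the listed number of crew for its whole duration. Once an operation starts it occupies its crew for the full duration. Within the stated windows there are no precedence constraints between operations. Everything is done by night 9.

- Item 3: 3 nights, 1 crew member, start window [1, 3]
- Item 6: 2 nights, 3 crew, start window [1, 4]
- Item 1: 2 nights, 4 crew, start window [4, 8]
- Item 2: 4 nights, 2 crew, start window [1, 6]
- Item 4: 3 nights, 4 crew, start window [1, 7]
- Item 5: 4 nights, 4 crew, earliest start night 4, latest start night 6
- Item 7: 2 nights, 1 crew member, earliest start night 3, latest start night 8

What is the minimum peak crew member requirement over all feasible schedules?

7

Early-start (Item 3@1, Item 6@1, Item 1@4, Item 2@1, Item 4@1, Item 5@4, Item 7@3) gives peak 11: n1:10  n2:10  n3:8  n4:11  n5:8  n6:4  n7:4  n8:0  n9:0.
Shift Item 6→4, Item 2→6, Item 5→6, Item 7→6.
Schedule Item 3@1, Item 6@4, Item 1@4, Item 2@6, Item 4@1, Item 5@6, Item 7@6: n1:5  n2:5  n3:5  n4:7  n5:7  n6:7  n7:7  n8:6  n9:6 — peak 7.
Total crew member-nights = 55 over 9 nights ⇒ peak ≥ ⌈55/9⌉ = 7, so 7 is optimal.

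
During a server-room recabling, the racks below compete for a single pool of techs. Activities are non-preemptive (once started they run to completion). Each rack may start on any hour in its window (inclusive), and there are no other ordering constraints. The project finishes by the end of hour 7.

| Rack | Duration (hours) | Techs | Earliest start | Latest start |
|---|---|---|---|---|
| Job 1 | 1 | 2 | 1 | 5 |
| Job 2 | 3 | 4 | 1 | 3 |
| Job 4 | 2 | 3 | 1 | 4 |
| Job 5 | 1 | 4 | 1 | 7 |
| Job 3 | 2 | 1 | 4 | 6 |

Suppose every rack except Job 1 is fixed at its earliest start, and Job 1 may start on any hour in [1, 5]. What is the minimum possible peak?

Job 1@1: h1:13  h2:7  h3:4  h4:1  h5:1  h6:0  h7:0 → peak 13
Job 1@2: h1:11  h2:9  h3:4  h4:1  h5:1  h6:0  h7:0 → peak 11
Job 1@3: h1:11  h2:7  h3:6  h4:1  h5:1  h6:0  h7:0 → peak 11
Job 1@4: h1:11  h2:7  h3:4  h4:3  h5:1  h6:0  h7:0 → peak 11
Job 1@5: h1:11  h2:7  h3:4  h4:1  h5:3  h6:0  h7:0 → peak 11
Best is Job 1@2, peak 11.

11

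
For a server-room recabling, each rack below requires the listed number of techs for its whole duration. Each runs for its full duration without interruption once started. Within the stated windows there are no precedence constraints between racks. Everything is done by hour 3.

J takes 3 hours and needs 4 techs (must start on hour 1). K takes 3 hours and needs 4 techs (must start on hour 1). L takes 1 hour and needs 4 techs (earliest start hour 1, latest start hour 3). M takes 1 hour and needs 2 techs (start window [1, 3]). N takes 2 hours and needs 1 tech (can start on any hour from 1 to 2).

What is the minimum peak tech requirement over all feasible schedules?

Early-start (J@1, K@1, L@1, M@1, N@1) gives peak 15: h1:15  h2:9  h3:8.
Shift M→2, N→2.
Schedule J@1, K@1, L@1, M@2, N@2: h1:12  h2:11  h3:9 — peak 12.
No arrangement of the 18 feasible schedules does better.

12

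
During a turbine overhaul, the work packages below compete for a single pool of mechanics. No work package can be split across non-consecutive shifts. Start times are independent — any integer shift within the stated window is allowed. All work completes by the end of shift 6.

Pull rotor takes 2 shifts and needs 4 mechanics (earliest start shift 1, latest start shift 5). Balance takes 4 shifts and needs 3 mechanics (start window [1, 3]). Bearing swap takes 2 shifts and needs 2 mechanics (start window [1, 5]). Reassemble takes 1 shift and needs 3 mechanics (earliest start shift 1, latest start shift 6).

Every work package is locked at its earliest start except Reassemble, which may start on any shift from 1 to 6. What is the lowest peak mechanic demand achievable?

Reassemble@1: s1:12  s2:9  s3:3  s4:3  s5:0  s6:0 → peak 12
Reassemble@2: s1:9  s2:12  s3:3  s4:3  s5:0  s6:0 → peak 12
Reassemble@3: s1:9  s2:9  s3:6  s4:3  s5:0  s6:0 → peak 9
Reassemble@4: s1:9  s2:9  s3:3  s4:6  s5:0  s6:0 → peak 9
Reassemble@5: s1:9  s2:9  s3:3  s4:3  s5:3  s6:0 → peak 9
Reassemble@6: s1:9  s2:9  s3:3  s4:3  s5:0  s6:3 → peak 9
Best is Reassemble@3, peak 9.

9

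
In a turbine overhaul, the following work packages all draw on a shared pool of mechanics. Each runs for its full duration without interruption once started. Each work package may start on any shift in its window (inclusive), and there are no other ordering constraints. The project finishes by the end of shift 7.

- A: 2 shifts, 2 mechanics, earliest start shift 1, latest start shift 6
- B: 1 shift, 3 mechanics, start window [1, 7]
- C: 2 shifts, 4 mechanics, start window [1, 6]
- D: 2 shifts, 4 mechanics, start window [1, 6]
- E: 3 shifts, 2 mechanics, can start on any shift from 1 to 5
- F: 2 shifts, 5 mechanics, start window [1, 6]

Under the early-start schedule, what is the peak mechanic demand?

Early-start schedule: A@1, B@1, C@1, D@1, E@1, F@1.
Load per shift: shift 1: 20, shift 2: 17, shift 3: 2, shift 4: 0, shift 5: 0, shift 6: 0, shift 7: 0.
Peak is 20.

20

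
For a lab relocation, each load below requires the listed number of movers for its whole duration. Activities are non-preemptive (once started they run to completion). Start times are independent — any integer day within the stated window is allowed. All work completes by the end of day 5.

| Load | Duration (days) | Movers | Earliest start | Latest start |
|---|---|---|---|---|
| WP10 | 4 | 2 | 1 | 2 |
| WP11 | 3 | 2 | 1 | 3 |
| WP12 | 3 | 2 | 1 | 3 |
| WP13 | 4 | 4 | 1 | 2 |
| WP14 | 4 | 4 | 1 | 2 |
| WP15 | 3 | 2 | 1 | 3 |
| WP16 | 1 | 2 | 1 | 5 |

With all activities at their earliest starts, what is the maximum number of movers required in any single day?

18

Early-start schedule: WP10@1, WP11@1, WP12@1, WP13@1, WP14@1, WP15@1, WP16@1.
Load per day: day 1: 18, day 2: 16, day 3: 16, day 4: 10, day 5: 0.
Peak is 18.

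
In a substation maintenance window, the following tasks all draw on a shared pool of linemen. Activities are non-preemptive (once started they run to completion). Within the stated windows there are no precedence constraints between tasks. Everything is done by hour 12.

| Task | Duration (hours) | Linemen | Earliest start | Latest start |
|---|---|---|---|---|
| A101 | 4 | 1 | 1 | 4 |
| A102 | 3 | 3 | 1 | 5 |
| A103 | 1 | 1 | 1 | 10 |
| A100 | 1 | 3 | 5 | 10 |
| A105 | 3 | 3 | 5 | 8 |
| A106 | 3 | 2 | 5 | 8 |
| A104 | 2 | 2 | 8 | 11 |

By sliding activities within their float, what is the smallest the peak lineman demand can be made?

5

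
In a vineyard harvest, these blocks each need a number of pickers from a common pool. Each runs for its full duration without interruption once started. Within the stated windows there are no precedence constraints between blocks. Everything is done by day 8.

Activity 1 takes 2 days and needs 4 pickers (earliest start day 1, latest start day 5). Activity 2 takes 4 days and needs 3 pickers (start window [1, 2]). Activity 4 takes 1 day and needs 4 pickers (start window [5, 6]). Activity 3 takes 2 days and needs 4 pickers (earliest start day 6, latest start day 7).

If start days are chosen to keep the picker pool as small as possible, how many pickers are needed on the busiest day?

7

Schedule Activity 1@1, Activity 2@1, Activity 4@5, Activity 3@6: d1:7  d2:7  d3:3  d4:3  d5:4  d6:4  d7:4  d8:0 — peak 7.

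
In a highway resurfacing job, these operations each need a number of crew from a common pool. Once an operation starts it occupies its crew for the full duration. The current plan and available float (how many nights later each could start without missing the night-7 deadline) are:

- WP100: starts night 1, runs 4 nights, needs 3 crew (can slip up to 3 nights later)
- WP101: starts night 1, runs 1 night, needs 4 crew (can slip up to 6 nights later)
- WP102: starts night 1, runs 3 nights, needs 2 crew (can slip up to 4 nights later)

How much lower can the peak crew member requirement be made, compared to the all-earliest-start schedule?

Early-start peak: n1:9  n2:5  n3:5  n4:3  n5:0  n6:0  n7:0 ⇒ 9.
Leveled (WP100@1, WP101@5, WP102@1): n1:5  n2:5  n3:5  n4:3  n5:4  n6:0  n7:0 ⇒ 5.
Reduction 9 − 5 = 4.

4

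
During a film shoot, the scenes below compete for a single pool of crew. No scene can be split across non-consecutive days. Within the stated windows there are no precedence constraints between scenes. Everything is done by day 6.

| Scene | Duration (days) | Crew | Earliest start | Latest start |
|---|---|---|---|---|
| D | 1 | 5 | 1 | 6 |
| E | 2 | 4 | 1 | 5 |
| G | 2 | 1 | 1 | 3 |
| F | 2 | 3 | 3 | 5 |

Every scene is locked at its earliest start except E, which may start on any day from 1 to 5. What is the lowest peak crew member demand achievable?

6

E@1: d1:10  d2:5  d3:3  d4:3  d5:0  d6:0 → peak 10
E@2: d1:6  d2:5  d3:7  d4:3  d5:0  d6:0 → peak 7
E@3: d1:6  d2:1  d3:7  d4:7  d5:0  d6:0 → peak 7
E@4: d1:6  d2:1  d3:3  d4:7  d5:4  d6:0 → peak 7
E@5: d1:6  d2:1  d3:3  d4:3  d5:4  d6:4 → peak 6
Best is E@5, peak 6.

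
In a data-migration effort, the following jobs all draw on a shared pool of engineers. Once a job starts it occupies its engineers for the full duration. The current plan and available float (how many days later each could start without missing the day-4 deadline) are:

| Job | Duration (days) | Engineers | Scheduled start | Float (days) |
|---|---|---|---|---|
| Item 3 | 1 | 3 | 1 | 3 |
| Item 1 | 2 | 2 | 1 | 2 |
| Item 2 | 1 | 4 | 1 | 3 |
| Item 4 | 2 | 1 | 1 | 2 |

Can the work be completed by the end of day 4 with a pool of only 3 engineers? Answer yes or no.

no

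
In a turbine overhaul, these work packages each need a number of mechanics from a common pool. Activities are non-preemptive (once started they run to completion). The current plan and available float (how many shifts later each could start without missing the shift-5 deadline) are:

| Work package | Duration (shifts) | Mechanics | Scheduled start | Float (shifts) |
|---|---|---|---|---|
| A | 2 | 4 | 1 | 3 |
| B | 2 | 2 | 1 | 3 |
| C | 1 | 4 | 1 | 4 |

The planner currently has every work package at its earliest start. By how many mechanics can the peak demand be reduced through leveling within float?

Early-start peak: s1:10  s2:6  s3:0  s4:0  s5:0 ⇒ 10.
Leveled (A@1, B@3, C@5): s1:4  s2:4  s3:2  s4:2  s5:4 ⇒ 4.
Reduction 10 − 4 = 6.

6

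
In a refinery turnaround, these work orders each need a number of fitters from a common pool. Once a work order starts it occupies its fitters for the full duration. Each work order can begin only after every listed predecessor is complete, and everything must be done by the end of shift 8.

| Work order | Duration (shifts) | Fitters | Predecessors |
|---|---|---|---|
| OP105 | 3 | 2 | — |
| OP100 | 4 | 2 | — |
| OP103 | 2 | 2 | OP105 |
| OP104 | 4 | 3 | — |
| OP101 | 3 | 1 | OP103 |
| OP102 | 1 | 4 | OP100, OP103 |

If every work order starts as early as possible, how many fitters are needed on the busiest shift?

7

Early-start schedule: OP105@1, OP100@1, OP103@4, OP104@1, OP101@6, OP102@6.
Load per shift: shift 1: 7, shift 2: 7, shift 3: 7, shift 4: 7, shift 5: 2, shift 6: 5, shift 7: 1, shift 8: 1.
Peak is 7.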